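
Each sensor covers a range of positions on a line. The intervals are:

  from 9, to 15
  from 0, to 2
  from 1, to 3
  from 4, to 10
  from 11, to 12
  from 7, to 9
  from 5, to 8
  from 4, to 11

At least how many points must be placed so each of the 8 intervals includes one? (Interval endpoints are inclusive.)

3

Sorted: [0,2] [1,3] [5,8] [7,9] [4,10] [4,11] [11,12] [9,15]
{[0,2],[1,3]} hit by 2; {[5,8],[7,9],[4,10],[4,11]} hit by 8; {[11,12],[9,15]} hit by 12.
Points: 2, 8, 12 (3 total).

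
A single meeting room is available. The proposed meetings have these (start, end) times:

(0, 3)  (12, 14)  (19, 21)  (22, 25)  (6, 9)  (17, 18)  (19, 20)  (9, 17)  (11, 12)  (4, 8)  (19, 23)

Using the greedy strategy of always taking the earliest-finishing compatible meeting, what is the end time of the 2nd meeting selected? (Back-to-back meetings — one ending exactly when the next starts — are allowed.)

8

Sorted by end: (0,3)  (4,8)  (6,9)  (11,12)  (12,14)  (9,17)  (17,18)  (19,20)  (19,21)  (19,23)  (22,25)
take (0,3); take (4,8); skip (6,9); take (11,12); take (12,14); skip (9,17); take (17,18); take (19,20); skip (19,21); take (22,25).
Selected: (0,3) (4,8) (11,12) (12,14) (17,18) (19,20) (22,25)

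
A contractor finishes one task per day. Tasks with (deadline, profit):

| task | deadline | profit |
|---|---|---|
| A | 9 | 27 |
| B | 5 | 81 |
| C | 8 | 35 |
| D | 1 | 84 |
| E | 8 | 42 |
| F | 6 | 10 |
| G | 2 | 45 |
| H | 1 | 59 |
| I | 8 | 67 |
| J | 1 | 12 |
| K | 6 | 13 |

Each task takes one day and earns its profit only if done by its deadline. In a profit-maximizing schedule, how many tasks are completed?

9

By profit: D(d1,84), B(d5,81), I(d8,67), H(d1,59), G(d2,45), E(d8,42), C(d8,35), A(d9,27), K(d6,13), J(d1,12), F(d6,10)
D→slot 1; B→slot 5; I→slot 8; H skipped; G→slot 2; E→slot 7; C→slot 6; A→slot 9; K→slot 4; J skipped; F→slot 3.
9 of 11 scheduled.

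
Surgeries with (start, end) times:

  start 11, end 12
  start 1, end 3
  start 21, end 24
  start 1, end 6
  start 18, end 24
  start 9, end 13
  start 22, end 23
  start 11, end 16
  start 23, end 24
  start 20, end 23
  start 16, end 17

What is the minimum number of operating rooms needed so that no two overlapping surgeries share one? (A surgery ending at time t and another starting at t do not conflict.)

starts: [1, 1, 9, 11, 11, 16, 18, 20, 21, 22, 23]
ends:   [3, 6, 12, 13, 16, 17, 23, 23, 24, 24, 24]
s1→1 s1→2 e3→1 e6→0 s9→1 s11→2 s11→3 e12→2 e13→1 e16→0 s16→1 e17→0 s18→1 s20→2 s21→3 s22→4  — peak 4.

4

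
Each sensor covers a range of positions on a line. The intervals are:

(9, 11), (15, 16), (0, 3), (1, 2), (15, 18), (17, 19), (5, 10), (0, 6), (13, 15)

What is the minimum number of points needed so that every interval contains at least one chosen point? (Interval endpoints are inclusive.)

4

Process intervals by earliest right end; each time one isn't hit yet, stab at its right endpoint.
By right end: [1,2]  [0,3]  [0,6]  [5,10]  [9,11]  [13,15]  [15,16]  [15,18]  [17,19]
[1,2] uncovered → point at 2; [5,10] uncovered → point at 10; [13,15] uncovered → point at 15; [17,19] uncovered → point at 19.
Points: 2, 10, 15, 19 (4 total).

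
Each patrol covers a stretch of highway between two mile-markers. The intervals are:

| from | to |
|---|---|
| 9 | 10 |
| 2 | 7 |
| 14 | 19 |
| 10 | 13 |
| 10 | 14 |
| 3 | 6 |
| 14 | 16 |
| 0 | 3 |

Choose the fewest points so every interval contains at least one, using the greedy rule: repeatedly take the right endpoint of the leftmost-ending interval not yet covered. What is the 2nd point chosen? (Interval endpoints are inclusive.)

10

Sort by right endpoint; whenever an interval is uncovered, place a point at its right end.
By right end: [0,3]  [3,6]  [2,7]  [9,10]  [10,13]  [10,14]  [14,16]  [14,19]
[0,3] uncovered → point at 3; [9,10] uncovered → point at 10; [14,16] uncovered → point at 16.
Points: 3, 10, 16 (3 total).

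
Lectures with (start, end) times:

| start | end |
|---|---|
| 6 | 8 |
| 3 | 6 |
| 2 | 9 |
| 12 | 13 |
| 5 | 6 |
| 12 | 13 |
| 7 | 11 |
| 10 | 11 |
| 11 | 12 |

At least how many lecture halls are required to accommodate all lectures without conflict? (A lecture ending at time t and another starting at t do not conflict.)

starts: [2, 3, 5, 6, 7, 10, 11, 12, 12]
ends:   [6, 6, 8, 9, 11, 11, 12, 13, 13]
s2→1 s3→2 s5→3  — peak 3.

3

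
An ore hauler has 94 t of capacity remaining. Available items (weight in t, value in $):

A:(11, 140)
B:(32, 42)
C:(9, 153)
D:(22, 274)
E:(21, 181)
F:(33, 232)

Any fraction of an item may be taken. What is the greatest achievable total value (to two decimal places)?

Ratios (sorted): C 17.00, A 12.73, D 12.45, E 8.62, F 7.03, B 1.31
take C (9 @ 153); take A (11 @ 140); take D (22 @ 274); take E (21 @ 181); take 31/33 of F → 217.94. Capacity used 94/94.
Total value = 965.94

965.94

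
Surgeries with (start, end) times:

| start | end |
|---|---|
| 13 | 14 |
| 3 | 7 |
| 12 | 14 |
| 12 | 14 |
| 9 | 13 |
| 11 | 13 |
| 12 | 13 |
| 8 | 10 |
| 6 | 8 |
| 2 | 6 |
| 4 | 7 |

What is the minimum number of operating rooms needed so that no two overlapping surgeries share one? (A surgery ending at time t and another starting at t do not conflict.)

Count concurrent intervals with a sweep; the peak is the room count.
starts: [2, 3, 4, 6, 8, 9, 11, 12, 12, 12, 13]
ends:   [6, 7, 7, 8, 10, 13, 13, 13, 14, 14, 14]
s2→1 s3→2 s4→3 e6→2 s6→3 e7→2 e7→1 e8→0 s8→1 s9→2 e10→1 s11→2 s12→3 s12→4 s12→5  — peak 5.

5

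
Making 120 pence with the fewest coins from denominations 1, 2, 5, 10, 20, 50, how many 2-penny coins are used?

Use the largest denomination that fits, subtract, and repeat.
120 − 2×50→20 − 1×20→0
Count of 2: 0

0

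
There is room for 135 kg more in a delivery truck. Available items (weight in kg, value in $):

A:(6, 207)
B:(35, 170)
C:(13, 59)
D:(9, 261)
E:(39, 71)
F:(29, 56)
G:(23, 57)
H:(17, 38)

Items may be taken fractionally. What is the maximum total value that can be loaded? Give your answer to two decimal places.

853.46

Ratios (sorted): A 34.50, D 29.00, B 4.86, C 4.54, G 2.48, H 2.24, F 1.93, E 1.82
take A (6 @ 207); take D (9 @ 261); take B (35 @ 170); take C (13 @ 59); take G (23 @ 57); take H (17 @ 38); take F (29 @ 56); take 3/39 of E → 5.46. Capacity used 135/135.
Total value = 853.46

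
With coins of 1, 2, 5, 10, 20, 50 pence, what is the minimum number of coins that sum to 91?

4

Use the largest denomination that fits, subtract, and repeat.
91 − 1×50→41 − 2×20→1 − 1×1→0
Total coins = 1 + 2 + 1 = 4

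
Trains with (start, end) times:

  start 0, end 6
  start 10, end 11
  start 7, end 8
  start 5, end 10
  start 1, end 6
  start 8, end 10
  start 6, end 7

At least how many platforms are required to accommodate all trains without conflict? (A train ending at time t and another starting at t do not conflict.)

Events (time:±→running): 0:+→1 1:+→2 5:+→3 … peak 3.

3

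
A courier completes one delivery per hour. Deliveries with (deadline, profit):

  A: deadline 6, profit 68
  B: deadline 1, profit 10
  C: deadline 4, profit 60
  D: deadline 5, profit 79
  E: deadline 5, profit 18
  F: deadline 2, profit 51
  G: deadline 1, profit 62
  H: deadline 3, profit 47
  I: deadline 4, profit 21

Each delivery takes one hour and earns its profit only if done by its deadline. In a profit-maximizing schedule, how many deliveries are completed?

6

By profit: D(d5,79), A(d6,68), G(d1,62), C(d4,60), F(d2,51), H(d3,47), I(d4,21), E(d5,18), B(d1,10)
D→slot 5; A→slot 6; G→slot 1; C→slot 4; F→slot 2; H→slot 3; I skipped; E skipped; B skipped.
6 of 9 scheduled.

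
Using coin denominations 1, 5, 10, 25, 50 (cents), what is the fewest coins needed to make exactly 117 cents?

117 − 2×50→17 − 1×10→7 − 1×5→2 − 2×1→0
Total coins = 2 + 1 + 1 + 2 = 6

6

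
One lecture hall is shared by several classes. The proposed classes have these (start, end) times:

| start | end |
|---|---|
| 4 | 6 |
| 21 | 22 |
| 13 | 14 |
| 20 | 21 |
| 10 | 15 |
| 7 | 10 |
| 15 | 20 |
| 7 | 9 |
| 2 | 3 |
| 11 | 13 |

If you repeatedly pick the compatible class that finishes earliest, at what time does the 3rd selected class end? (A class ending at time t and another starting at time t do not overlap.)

9

Greedy by earliest finish: after sorting by end time, pick each interval compatible with the last pick.
By end time: (2,3), (4,6), (7,9), (7,10), (11,13), (13,14), (10,15), (15,20), (20,21), (21,22).
Pick (2,3); next start ≥ 3 → (4,6); next start ≥ 6 → (7,9); next start ≥ 9 → (11,13); next start ≥ 13 → (13,14); next start ≥ 14 → (15,20); next start ≥ 20 → (20,21); next start ≥ 21 → (21,22).
Selected: (2,3) (4,6) (7,9) (11,13) (13,14) (15,20) (20,21) (21,22)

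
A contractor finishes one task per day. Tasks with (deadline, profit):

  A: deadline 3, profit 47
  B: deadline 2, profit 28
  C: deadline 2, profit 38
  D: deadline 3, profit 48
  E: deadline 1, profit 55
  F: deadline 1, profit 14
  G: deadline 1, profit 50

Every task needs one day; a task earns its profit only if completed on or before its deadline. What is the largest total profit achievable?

150

Take jobs in profit order; each goes to the latest open slot no later than its deadline.
By profit: E(d1,55), G(d1,50), D(d3,48), A(d3,47), C(d2,38), B(d2,28), F(d1,14)
E→slot 1; G skipped; D→slot 3; A→slot 2; C skipped; B skipped; F skipped.
Profit = 55 + 47 + 48 = 150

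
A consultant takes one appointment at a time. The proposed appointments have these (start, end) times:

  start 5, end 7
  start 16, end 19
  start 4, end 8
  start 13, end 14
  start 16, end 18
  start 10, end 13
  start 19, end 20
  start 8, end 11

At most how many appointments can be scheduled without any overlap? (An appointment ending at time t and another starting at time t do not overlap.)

5

Greedy by earliest finish: after sorting by end time, pick each interval compatible with the last pick.
Sorted by end: (5,7)  (4,8)  (8,11)  (10,13)  (13,14)  (16,18)  (16,19)  (19,20)
take (5,7); skip (4,8); take (8,11); skip (10,13); take (13,14); take (16,18); take (19,20).
Selected 5 appointments.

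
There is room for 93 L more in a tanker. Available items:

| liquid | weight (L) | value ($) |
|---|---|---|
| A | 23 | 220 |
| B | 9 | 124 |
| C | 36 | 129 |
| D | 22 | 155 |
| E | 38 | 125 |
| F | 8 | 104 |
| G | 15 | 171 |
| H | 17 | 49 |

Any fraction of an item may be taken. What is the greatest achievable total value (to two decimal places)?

831.33

Ratios (sorted): B 13.78, F 13.00, G 11.40, A 9.57, D 7.05, C 3.58, E 3.29, H 2.88
take B (9 @ 124); take F (8 @ 104); take G (15 @ 171); take A (23 @ 220); take D (22 @ 155); take 16/36 of C → 57.33. Capacity used 93/93.
Total value = 831.33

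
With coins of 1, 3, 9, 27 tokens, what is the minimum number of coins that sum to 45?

3

45 = 1×27 + 2×9
Total coins = 1 + 2 = 3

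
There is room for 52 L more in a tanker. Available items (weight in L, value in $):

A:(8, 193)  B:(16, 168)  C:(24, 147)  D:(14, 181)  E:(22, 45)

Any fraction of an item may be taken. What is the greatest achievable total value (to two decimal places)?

627.75

Order: A (193/8=24.12) > D (181/14=12.93) > B (168/16=10.50) > C (147/24=6.12) > E (45/22=2.05)
Fill: take A (8 @ 193) → take D (14 @ 181) → take B (16 @ 168) → take 14/24 of C → 85.75; 52/52 used.
Total value = 627.75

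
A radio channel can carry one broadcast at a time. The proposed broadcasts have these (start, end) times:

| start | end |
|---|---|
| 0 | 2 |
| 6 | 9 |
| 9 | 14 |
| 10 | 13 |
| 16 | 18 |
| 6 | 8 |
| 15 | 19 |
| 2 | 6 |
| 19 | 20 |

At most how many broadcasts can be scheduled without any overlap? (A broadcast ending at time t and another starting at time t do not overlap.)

By end time: (0,2), (2,6), (6,8), (6,9), (10,13), (9,14), (16,18), (15,19), (19,20).
Pick (0,2); next start ≥ 2 → (2,6); next start ≥ 6 → (6,8); next start ≥ 8 → (10,13); next start ≥ 13 → (16,18); next start ≥ 18 → (19,20).
Selected 6 broadcasts.

6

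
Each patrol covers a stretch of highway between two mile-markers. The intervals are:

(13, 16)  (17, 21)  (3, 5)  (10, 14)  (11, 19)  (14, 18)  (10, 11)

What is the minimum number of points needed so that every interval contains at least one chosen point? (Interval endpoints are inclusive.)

Process intervals by earliest right end; each time one isn't hit yet, stab at its right endpoint.
By right end: [3,5]  [10,11]  [10,14]  [13,16]  [14,18]  [11,19]  [17,21]
[3,5] uncovered → point at 5; [10,11] uncovered → point at 11; [13,16] uncovered → point at 16; [17,21] uncovered → point at 21.
Points: 5, 11, 16, 21 (4 total).

4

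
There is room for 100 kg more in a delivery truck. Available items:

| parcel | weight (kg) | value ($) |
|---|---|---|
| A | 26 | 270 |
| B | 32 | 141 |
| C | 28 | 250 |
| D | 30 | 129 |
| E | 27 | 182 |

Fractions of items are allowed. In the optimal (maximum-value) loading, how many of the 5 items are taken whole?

Ratios (sorted): A 10.38, C 8.93, E 6.74, B 4.41, D 4.30
take A (26 @ 270); take C (28 @ 250); take E (27 @ 182); take 19/32 of B → 83.72. Capacity used 100/100.
3 item(s) taken whole; one partial (take 19/32 of B).

3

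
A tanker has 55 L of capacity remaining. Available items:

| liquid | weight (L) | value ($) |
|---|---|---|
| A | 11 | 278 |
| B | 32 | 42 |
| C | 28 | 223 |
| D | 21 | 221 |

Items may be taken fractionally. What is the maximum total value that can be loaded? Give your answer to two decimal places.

682.18

Greedy by value/weight ratio, highest first.
Ratios (sorted): A 25.27, D 10.52, C 7.96, B 1.31
take A (11 @ 278); take D (21 @ 221); take 23/28 of C → 183.18. Capacity used 55/55.
Total value = 682.18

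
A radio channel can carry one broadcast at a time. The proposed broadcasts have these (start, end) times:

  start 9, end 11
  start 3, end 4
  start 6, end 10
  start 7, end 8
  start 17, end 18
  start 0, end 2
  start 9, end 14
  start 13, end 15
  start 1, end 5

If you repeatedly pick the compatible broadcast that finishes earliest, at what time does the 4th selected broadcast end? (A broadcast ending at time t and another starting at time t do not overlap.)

11

By end time: (0,2), (3,4), (1,5), (7,8), (6,10), (9,11), (9,14), (13,15), (17,18).
Pick (0,2); next start ≥ 2 → (3,4); next start ≥ 4 → (7,8); next start ≥ 8 → (9,11); next start ≥ 11 → (13,15); next start ≥ 15 → (17,18).
Selected: (0,2) (3,4) (7,8) (9,11) (13,15) (17,18)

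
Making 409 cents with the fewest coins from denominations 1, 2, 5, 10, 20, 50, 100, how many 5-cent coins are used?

1

409 − 4×100→9 − 1×5→4 − 2×2→0
Count of 5: 1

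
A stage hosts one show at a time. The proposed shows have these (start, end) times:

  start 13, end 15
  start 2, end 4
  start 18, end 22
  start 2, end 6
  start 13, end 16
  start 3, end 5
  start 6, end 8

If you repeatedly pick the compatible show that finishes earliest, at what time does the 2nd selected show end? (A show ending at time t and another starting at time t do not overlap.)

8

Sort by end time and greedily take each interval whose start is ≥ the last chosen end.
By end time: (2,4), (3,5), (2,6), (6,8), (13,15), (13,16), (18,22).
Pick (2,4); next start ≥ 4 → (6,8); next start ≥ 8 → (13,15); next start ≥ 15 → (18,22).
Selected: (2,4) (6,8) (13,15) (18,22)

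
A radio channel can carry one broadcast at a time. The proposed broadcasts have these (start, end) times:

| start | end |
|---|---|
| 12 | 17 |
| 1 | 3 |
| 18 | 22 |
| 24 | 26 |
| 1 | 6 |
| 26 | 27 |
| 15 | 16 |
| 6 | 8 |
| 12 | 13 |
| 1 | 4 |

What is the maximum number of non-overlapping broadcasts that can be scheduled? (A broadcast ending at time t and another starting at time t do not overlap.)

Sorted by end: (1,3)  (1,4)  (1,6)  (6,8)  (12,13)  (15,16)  (12,17)  (18,22)  (24,26)  (26,27)
take (1,3); skip (1,6); take (6,8); take (12,13); take (15,16); take (18,22); take (24,26); take (26,27).
Selected 7 broadcasts.

7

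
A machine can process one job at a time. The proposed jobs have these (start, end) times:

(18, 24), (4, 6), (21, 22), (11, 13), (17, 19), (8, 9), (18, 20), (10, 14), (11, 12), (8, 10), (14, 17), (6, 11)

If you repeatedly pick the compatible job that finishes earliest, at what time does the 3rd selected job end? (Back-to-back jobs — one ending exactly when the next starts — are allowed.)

12

Greedy by earliest finish: after sorting by end time, pick each interval compatible with the last pick.
By end time: (4,6), (8,9), (8,10), (6,11), (11,12), (11,13), (10,14), (14,17), (17,19), (18,20), (21,22), (18,24).
Pick (4,6); next start ≥ 6 → (8,9); next start ≥ 9 → (11,12); next start ≥ 12 → (14,17); next start ≥ 17 → (17,19); next start ≥ 19 → (21,22).
Selected: (4,6) (8,9) (11,12) (14,17) (17,19) (21,22)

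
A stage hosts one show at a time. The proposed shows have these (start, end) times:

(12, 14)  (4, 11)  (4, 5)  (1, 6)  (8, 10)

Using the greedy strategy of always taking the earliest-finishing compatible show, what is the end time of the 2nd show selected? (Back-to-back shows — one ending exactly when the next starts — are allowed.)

Sorted by end: (4,5)  (1,6)  (8,10)  (4,11)  (12,14)
take (4,5); take (8,10); take (12,14).
Selected: (4,5) (8,10) (12,14)

10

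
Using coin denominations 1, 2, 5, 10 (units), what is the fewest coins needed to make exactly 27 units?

4

27 − 2×10→7 − 1×5→2 − 1×2→0
Total coins = 2 + 1 + 1 = 4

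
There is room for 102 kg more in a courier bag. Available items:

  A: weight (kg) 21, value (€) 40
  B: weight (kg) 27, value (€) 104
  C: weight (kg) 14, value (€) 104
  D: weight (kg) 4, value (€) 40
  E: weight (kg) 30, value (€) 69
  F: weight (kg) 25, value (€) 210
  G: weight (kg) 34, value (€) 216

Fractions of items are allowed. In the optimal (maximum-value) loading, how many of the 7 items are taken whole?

4

Ratios (sorted): D 10.00, F 8.40, C 7.43, G 6.35, B 3.85, E 2.30, A 1.90
take D (4 @ 40); take F (25 @ 210); take C (14 @ 104); take G (34 @ 216); take 25/27 of B → 96.30. Capacity used 102/102.
4 item(s) taken whole; one partial (take 25/27 of B).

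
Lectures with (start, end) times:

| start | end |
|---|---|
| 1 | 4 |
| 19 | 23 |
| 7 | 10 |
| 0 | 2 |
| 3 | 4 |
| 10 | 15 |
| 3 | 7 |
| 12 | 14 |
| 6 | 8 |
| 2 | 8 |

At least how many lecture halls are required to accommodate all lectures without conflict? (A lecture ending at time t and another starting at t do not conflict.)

4

The answer is the maximum number of intervals overlapping at any instant.
starts: [0, 1, 2, 3, 3, 6, 7, 10, 12, 19]
ends:   [2, 4, 4, 7, 8, 8, 10, 14, 15, 23]
s0→1 s1→2 e2→1 s2→2 s3→3 s3→4  — peak 4.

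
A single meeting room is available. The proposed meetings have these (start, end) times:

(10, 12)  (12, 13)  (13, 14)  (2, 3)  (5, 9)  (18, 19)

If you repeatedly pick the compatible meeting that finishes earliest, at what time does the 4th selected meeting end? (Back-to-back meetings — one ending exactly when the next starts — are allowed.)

13

Sort by end time and greedily take each interval whose start is ≥ the last chosen end.
Sorted by end: (2,3)  (5,9)  (10,12)  (12,13)  (13,14)  (18,19)
take (2,3); take (5,9); take (10,12); take (12,13); take (13,14); take (18,19).
Selected: (2,3) (5,9) (10,12) (12,13) (13,14) (18,19)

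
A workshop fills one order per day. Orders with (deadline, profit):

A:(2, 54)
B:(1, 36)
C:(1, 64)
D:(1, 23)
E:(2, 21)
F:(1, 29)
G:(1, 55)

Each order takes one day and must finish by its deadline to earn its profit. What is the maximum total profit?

Profit order: C=64 G=55 A=54 B=36 F=29 D=23 E=21
Assign: C→slot 1, G skipped, A→slot 2, B skipped, F skipped, D skipped, E skipped.
Slots: [1:C] [2:A]
Profit = 64 + 54 = 118

118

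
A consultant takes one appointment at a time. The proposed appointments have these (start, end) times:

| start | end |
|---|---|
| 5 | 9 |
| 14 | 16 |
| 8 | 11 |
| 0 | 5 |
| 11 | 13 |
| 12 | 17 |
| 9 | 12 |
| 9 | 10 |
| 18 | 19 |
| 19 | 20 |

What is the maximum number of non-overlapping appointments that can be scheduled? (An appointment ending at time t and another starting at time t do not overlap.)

7

By end time: (0,5), (5,9), (9,10), (8,11), (9,12), (11,13), (14,16), (12,17), (18,19), (19,20).
Pick (0,5); next start ≥ 5 → (5,9); next start ≥ 9 → (9,10); next start ≥ 10 → (11,13); next start ≥ 13 → (14,16); next start ≥ 16 → (18,19); next start ≥ 19 → (19,20).
Selected 7 appointments.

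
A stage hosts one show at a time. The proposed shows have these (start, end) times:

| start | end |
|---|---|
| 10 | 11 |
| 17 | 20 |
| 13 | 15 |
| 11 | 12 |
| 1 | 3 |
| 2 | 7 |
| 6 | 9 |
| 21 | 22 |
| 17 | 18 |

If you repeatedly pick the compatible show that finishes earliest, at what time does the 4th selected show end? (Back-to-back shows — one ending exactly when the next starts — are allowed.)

Sort by end time and greedily take each interval whose start is ≥ the last chosen end.
Sorted by end: (1,3)  (2,7)  (6,9)  (10,11)  (11,12)  (13,15)  (17,18)  (17,20)  (21,22)
take (1,3); skip (2,7); take (6,9); take (10,11); take (11,12); take (13,15); take (17,18); take (21,22).
Selected: (1,3) (6,9) (10,11) (11,12) (13,15) (17,18) (21,22)

12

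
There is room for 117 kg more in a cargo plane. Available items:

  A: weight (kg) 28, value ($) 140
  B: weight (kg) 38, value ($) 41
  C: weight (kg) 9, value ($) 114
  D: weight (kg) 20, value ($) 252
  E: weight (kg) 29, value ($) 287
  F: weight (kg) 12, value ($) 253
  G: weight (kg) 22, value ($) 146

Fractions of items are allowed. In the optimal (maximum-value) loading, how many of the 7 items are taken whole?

Sort by value per unit weight and fill in that order.
Order: F (253/12=21.08) > C (114/9=12.67) > D (252/20=12.60) > E (287/29=9.90) > G (146/22=6.64) > A (140/28=5.00) > B (41/38=1.08)
Fill: take F (12 @ 253) → take C (9 @ 114) → take D (20 @ 252) → take E (29 @ 287) → take G (22 @ 146) → take 25/28 of A → 125.00; 117/117 used.
5 item(s) taken whole; one partial (take 25/28 of A).

5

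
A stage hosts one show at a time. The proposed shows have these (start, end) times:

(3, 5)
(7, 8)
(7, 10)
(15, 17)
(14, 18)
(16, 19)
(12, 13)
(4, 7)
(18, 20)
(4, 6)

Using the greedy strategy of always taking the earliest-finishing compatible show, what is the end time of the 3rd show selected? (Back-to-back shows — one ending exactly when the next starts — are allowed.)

Sorted by end: (3,5)  (4,6)  (4,7)  (7,8)  (7,10)  (12,13)  (15,17)  (14,18)  (16,19)  (18,20)
take (3,5); skip (4,6); skip (4,7); take (7,8); take (12,13); take (15,17); skip (16,19); take (18,20).
Selected: (3,5) (7,8) (12,13) (15,17) (18,20)

13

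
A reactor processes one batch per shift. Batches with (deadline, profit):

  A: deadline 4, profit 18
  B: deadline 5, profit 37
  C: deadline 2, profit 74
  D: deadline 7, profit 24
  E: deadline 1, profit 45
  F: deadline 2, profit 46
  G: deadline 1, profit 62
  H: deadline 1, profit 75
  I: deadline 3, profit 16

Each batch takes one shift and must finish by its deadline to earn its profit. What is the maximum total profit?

244

Profit order: H=75 C=74 G=62 F=46 E=45 B=37 D=24 A=18 I=16
Assign: H→slot 1, C→slot 2, G skipped, F skipped, E skipped, B→slot 5, D→slot 7, A→slot 4, I→slot 3.
Slots: [1:H] [2:C] [3:I] [4:A] [5:B] [7:D]
Profit = 75 + 74 + 16 + 18 + 37 + 24 = 244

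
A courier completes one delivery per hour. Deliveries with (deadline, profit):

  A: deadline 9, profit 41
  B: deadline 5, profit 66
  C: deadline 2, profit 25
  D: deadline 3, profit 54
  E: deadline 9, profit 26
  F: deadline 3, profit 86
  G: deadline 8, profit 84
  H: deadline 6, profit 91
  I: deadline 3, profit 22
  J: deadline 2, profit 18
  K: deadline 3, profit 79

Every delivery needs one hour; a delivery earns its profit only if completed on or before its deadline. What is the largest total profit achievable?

Take jobs in profit order; each goes to the latest open slot no later than its deadline.
By profit: H(d6,91), F(d3,86), G(d8,84), K(d3,79), B(d5,66), D(d3,54), A(d9,41), E(d9,26), C(d2,25), I(d3,22), J(d2,18)
H→slot 6; F→slot 3; G→slot 8; K→slot 2; B→slot 5; D→slot 1; A→slot 9; E→slot 7; C skipped; I skipped; J skipped.
Profit = 54 + 79 + 86 + 66 + 91 + 26 + 84 + 41 = 527

527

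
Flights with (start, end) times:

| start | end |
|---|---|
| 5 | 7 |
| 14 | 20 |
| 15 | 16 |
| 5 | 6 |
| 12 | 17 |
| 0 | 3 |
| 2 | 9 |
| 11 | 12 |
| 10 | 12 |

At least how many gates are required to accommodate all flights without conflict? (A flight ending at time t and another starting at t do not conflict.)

3

The answer is the maximum number of intervals overlapping at any instant.
Events (time:±→running): 0:+→1 2:+→2 3:-→1 5:+→2 5:+→3 … peak 3.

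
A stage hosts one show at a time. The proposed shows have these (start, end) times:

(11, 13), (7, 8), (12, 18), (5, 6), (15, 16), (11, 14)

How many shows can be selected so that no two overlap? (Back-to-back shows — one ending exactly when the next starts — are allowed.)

4

Sorted by end: (5,6)  (7,8)  (11,13)  (11,14)  (15,16)  (12,18)
take (5,6); take (7,8); take (11,13); take (15,16); skip (12,18).
Selected 4 shows.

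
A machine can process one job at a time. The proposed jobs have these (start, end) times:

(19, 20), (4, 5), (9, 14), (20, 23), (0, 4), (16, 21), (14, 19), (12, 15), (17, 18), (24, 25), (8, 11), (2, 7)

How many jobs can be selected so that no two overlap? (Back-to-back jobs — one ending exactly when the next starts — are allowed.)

Order by finish time; keep every interval that doesn't clash with the previous kept one.
By end time: (0,4), (4,5), (2,7), (8,11), (9,14), (12,15), (17,18), (14,19), (19,20), (16,21), (20,23), (24,25).
Pick (0,4); next start ≥ 4 → (4,5); next start ≥ 5 → (8,11); next start ≥ 11 → (12,15); next start ≥ 15 → (17,18); next start ≥ 18 → (19,20); next start ≥ 20 → (20,23); next start ≥ 23 → (24,25).
Selected 8 jobs.

8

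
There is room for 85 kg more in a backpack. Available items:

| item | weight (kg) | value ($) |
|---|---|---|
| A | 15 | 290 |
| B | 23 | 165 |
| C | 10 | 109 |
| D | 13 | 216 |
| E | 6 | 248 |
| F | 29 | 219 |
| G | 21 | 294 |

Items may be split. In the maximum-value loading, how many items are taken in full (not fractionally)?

5

Order: E (248/6=41.33) > A (290/15=19.33) > D (216/13=16.62) > G (294/21=14.00) > C (109/10=10.90) > F (219/29=7.55) > B (165/23=7.17)
Fill: take E (6 @ 248) → take A (15 @ 290) → take D (13 @ 216) → take G (21 @ 294) → take C (10 @ 109) → take 20/29 of F → 151.03; 85/85 used.
5 item(s) taken whole; one partial (take 20/29 of F).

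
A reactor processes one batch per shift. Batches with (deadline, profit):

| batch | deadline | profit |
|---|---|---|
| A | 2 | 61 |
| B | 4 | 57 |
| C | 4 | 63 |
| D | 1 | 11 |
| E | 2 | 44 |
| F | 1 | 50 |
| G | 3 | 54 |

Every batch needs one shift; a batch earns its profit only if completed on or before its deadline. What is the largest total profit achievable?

235

Sort by profit descending; place each in the latest free slot ≤ its deadline.
By profit: C(d4,63), A(d2,61), B(d4,57), G(d3,54), F(d1,50), E(d2,44), D(d1,11)
C→slot 4; A→slot 2; B→slot 3; G→slot 1; F skipped; E skipped; D skipped.
Profit = 54 + 61 + 57 + 63 = 235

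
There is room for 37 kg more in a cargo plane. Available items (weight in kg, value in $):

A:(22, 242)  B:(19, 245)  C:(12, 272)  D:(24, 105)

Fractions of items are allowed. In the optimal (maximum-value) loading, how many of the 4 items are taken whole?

Ratios (sorted): C 22.67, B 12.89, A 11.00, D 4.38
take C (12 @ 272); take B (19 @ 245); take 6/22 of A → 66.00. Capacity used 37/37.
2 item(s) taken whole; one partial (take 6/22 of A).

2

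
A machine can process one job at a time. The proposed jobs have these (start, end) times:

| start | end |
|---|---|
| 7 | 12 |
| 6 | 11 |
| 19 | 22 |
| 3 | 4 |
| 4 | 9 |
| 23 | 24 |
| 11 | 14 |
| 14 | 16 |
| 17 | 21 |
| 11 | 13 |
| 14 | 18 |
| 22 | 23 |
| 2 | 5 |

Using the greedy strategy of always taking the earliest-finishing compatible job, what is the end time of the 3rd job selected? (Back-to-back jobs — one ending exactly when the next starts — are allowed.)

13

Order by finish time; keep every interval that doesn't clash with the previous kept one.
By end time: (3,4), (2,5), (4,9), (6,11), (7,12), (11,13), (11,14), (14,16), (14,18), (17,21), (19,22), (22,23), (23,24).
Pick (3,4); next start ≥ 4 → (4,9); next start ≥ 9 → (11,13); next start ≥ 13 → (14,16); next start ≥ 16 → (17,21); next start ≥ 21 → (22,23); next start ≥ 23 → (23,24).
Selected: (3,4) (4,9) (11,13) (14,16) (17,21) (22,23) (23,24)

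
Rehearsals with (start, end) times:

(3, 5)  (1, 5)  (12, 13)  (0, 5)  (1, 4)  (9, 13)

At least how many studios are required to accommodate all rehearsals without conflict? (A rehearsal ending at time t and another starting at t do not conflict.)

4

The answer is the maximum number of intervals overlapping at any instant.
Events (time:±→running): 0:+→1 1:+→2 1:+→3 3:+→4 … peak 4.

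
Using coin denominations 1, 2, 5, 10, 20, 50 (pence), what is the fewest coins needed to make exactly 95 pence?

95 − 1×50→45 − 2×20→5 − 1×5→0
Total coins = 1 + 2 + 1 = 4

4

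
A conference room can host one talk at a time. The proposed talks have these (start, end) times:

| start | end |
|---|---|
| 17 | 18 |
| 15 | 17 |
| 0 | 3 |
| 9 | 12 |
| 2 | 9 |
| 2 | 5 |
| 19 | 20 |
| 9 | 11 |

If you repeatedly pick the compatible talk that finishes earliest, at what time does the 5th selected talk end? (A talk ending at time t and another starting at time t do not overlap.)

Order by finish time; keep every interval that doesn't clash with the previous kept one.
By end time: (0,3), (2,5), (2,9), (9,11), (9,12), (15,17), (17,18), (19,20).
Pick (0,3); next start ≥ 3 → (9,11); next start ≥ 11 → (15,17); next start ≥ 17 → (17,18); next start ≥ 18 → (19,20).
Selected: (0,3) (9,11) (15,17) (17,18) (19,20)

20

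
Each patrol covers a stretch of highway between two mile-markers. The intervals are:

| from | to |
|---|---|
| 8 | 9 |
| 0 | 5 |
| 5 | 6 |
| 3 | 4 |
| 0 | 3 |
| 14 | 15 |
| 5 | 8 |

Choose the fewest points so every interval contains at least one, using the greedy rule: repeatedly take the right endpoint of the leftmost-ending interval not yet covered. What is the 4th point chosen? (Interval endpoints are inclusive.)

15

Process intervals by earliest right end; each time one isn't hit yet, stab at its right endpoint.
By right end: [0,3]  [3,4]  [0,5]  [5,6]  [5,8]  [8,9]  [14,15]
[0,3] uncovered → point at 3; [5,6] uncovered → point at 6; [8,9] uncovered → point at 9; [14,15] uncovered → point at 15.
Points: 3, 6, 9, 15 (4 total).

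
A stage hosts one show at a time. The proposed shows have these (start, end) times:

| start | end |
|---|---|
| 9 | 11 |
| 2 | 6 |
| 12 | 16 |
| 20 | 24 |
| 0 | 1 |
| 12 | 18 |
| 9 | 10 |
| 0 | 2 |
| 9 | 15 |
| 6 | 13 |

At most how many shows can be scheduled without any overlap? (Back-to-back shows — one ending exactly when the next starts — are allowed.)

5

Order by finish time; keep every interval that doesn't clash with the previous kept one.
Sorted by end: (0,1)  (0,2)  (2,6)  (9,10)  (9,11)  (6,13)  (9,15)  (12,16)  (12,18)  (20,24)
take (0,1); skip (0,2); take (2,6); take (9,10); skip (6,13); skip (9,15); take (12,16); take (20,24).
Selected 5 shows.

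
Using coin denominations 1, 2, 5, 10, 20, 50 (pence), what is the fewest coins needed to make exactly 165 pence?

Use the largest denomination that fits, subtract, and repeat.
165 = 3×50 + 1×10 + 1×5
Total coins = 3 + 1 + 1 = 5

5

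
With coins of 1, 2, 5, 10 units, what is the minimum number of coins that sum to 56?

7

Use the largest denomination that fits, subtract, and repeat.
56 − 5×10→6 − 1×5→1 − 1×1→0
Total coins = 5 + 1 + 1 = 7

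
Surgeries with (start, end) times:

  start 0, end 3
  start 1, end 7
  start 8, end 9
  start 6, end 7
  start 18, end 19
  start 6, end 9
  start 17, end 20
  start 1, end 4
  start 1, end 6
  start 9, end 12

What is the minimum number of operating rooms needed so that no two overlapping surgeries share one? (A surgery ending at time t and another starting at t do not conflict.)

The answer is the maximum number of intervals overlapping at any instant.
Events (time:±→running): 0:+→1 1:+→2 1:+→3 1:+→4 … peak 4.

4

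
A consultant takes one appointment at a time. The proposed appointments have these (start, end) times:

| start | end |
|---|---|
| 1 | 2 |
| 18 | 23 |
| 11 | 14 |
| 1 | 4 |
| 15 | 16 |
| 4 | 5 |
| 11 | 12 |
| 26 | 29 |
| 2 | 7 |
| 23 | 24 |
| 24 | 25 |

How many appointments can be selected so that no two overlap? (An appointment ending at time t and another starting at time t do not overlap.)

8

Sort by end time and greedily take each interval whose start is ≥ the last chosen end.
Sorted by end: (1,2)  (1,4)  (4,5)  (2,7)  (11,12)  (11,14)  (15,16)  (18,23)  (23,24)  (24,25)  (26,29)
take (1,2); take (4,5); skip (2,7); take (11,12); take (15,16); take (18,23); take (23,24); take (24,25); take (26,29).
Selected 8 appointments.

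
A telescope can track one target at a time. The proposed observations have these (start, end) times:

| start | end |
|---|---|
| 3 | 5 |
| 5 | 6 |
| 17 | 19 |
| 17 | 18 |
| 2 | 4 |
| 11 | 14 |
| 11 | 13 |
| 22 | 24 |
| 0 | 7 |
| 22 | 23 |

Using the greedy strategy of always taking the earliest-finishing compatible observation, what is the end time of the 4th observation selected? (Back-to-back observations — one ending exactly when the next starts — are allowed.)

18

Order by finish time; keep every interval that doesn't clash with the previous kept one.
By end time: (2,4), (3,5), (5,6), (0,7), (11,13), (11,14), (17,18), (17,19), (22,23), (22,24).
Pick (2,4); next start ≥ 4 → (5,6); next start ≥ 6 → (11,13); next start ≥ 13 → (17,18); next start ≥ 18 → (22,23).
Selected: (2,4) (5,6) (11,13) (17,18) (22,23)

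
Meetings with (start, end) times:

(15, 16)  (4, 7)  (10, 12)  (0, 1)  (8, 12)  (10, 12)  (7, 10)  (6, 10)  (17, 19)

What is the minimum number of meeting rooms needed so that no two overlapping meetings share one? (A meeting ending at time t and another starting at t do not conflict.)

3

The answer is the maximum number of intervals overlapping at any instant.
starts: [0, 4, 6, 7, 8, 10, 10, 15, 17]
ends:   [1, 7, 10, 10, 12, 12, 12, 16, 19]
s0→1 e1→0 s4→1 s6→2 e7→1 s7→2 s8→3  — peak 3.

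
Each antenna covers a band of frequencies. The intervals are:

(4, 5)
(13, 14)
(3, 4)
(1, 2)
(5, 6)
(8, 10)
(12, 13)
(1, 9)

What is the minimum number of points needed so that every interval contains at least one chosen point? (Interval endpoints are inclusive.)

5

Sort by right endpoint; whenever an interval is uncovered, place a point at its right end.
By right end: [1,2]  [3,4]  [4,5]  [5,6]  [1,9]  [8,10]  [12,13]  [13,14]
[1,2] uncovered → point at 2; [3,4] uncovered → point at 4; [5,6] uncovered → point at 6; [8,10] uncovered → point at 10; [12,13] uncovered → point at 13.
Points: 2, 4, 6, 10, 13 (5 total).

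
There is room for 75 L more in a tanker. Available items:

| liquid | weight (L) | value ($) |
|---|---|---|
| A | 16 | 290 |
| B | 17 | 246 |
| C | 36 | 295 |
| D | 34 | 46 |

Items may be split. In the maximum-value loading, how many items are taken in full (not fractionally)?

3

Greedy by value/weight ratio, highest first.
Ratios (sorted): A 18.12, B 14.47, C 8.19, D 1.35
take A (16 @ 290); take B (17 @ 246); take C (36 @ 295); take 6/34 of D → 8.12. Capacity used 75/75.
3 item(s) taken whole; one partial (take 6/34 of D).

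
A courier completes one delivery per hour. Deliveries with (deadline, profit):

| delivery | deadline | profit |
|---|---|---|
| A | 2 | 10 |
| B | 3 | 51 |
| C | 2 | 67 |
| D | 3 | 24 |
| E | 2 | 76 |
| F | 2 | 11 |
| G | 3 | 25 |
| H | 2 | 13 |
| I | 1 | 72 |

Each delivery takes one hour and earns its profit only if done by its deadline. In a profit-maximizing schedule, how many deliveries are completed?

3

By profit: E(d2,76), I(d1,72), C(d2,67), B(d3,51), G(d3,25), D(d3,24), H(d2,13), F(d2,11), A(d2,10)
E→slot 2; I→slot 1; C skipped; B→slot 3; G skipped; D skipped; H skipped; F skipped; A skipped.
3 of 9 scheduled.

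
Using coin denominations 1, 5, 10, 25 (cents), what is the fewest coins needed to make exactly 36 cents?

36 = 1×25 + 1×10 + 1×1
Total coins = 1 + 1 + 1 = 3

3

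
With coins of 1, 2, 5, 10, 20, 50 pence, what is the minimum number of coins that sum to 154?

5

Use the largest denomination that fits, subtract, and repeat.
154 = 3×50 + 2×2
Total coins = 3 + 2 = 5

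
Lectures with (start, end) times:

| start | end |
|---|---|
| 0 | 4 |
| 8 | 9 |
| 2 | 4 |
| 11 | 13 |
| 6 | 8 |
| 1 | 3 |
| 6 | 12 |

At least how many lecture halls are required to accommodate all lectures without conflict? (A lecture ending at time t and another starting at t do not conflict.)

Events (time:±→running): 0:+→1 1:+→2 2:+→3 … peak 3.

3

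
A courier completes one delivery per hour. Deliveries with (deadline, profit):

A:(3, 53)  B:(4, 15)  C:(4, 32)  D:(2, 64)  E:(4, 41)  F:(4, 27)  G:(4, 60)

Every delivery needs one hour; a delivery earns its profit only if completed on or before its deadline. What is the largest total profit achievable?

218

Take jobs in profit order; each goes to the latest open slot no later than its deadline.
Profit order: D=64 G=60 A=53 E=41 C=32 F=27 B=15
Assign: D→slot 2, G→slot 4, A→slot 3, E→slot 1, C skipped, F skipped, B skipped.
Slots: [1:E] [2:D] [3:A] [4:G]
Profit = 41 + 64 + 53 + 60 = 218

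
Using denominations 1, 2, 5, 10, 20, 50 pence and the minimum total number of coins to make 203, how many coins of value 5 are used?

203 = 4×50 + 1×2 + 1×1
Count of 5: 0

0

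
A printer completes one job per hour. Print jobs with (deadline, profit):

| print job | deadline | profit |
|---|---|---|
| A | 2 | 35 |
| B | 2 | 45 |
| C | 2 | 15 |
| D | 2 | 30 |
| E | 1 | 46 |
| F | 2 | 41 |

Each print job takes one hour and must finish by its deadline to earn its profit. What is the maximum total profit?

91

Take jobs in profit order; each goes to the latest open slot no later than its deadline.
By profit: E(d1,46), B(d2,45), F(d2,41), A(d2,35), D(d2,30), C(d2,15)
E→slot 1; B→slot 2; F skipped; A skipped; D skipped; C skipped.
Profit = 46 + 45 = 91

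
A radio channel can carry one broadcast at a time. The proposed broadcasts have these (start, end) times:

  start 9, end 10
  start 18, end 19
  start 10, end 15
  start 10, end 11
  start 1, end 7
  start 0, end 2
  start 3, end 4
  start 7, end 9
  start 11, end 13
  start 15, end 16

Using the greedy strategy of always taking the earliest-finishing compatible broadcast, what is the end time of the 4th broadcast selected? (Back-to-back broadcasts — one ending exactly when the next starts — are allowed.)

Order by finish time; keep every interval that doesn't clash with the previous kept one.
By end time: (0,2), (3,4), (1,7), (7,9), (9,10), (10,11), (11,13), (10,15), (15,16), (18,19).
Pick (0,2); next start ≥ 2 → (3,4); next start ≥ 4 → (7,9); next start ≥ 9 → (9,10); next start ≥ 10 → (10,11); next start ≥ 11 → (11,13); next start ≥ 13 → (15,16); next start ≥ 16 → (18,19).
Selected: (0,2) (3,4) (7,9) (9,10) (10,11) (11,13) (15,16) (18,19)

10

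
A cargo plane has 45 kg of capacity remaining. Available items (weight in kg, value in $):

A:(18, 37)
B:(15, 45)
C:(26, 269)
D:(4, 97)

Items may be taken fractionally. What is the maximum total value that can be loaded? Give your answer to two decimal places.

411.00

Greedy by value/weight ratio, highest first.
Ratios (sorted): D 24.25, C 10.35, B 3.00, A 2.06
take D (4 @ 97); take C (26 @ 269); take B (15 @ 45). Capacity used 45/45.
Total value = 411.00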